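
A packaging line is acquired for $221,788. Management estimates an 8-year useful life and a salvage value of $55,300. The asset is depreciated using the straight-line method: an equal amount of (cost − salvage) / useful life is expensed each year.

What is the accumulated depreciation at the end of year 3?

$62,433

Depreciable base = $221,788 − $55,300 = $166,488.
Annual expense = $166,488 / 8 = $20,811.
End of year 1: book value $200,977.
End of year 2: book value $180,166.
End of year 3: book value $159,355.
Accumulated through year 3 = $221,788 − $159,355 = $62,433.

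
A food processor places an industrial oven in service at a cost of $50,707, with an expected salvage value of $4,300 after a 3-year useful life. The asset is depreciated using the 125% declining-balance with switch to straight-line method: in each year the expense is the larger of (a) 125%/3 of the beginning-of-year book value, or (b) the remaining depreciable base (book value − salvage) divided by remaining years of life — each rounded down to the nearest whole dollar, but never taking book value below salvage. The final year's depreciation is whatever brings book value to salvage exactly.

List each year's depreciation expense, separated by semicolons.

Depreciable base = $50,707 − $4,300 = $46,407.
Year 1: DB = ⌊$50,707 × 125%/3⌋ = $21,127; SL = ⌊$46,407/3⌋ = $15,469 → take DB $21,127. Book value $29,580.
Year 2: DB = ⌊$29,580 × 125%/3⌋ = $12,325; SL = ⌊$25,280/2⌋ = $12,640 → take SL $12,640. Book value $16,940.
Year 3 (final): $16,940 − $4,300 = $12,640. Book value $4,300.

$21,127; $12,640; $12,640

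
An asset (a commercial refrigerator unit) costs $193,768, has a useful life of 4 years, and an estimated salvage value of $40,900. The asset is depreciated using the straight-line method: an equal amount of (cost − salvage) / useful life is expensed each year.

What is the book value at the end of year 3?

$79,117

Depreciable base = $193,768 − $40,900 = $152,868.
Annual expense = $152,868 / 4 = $38,217.
End of year 1: book value $155,551.
End of year 2: book value $117,334.
End of year 3: book value $79,117.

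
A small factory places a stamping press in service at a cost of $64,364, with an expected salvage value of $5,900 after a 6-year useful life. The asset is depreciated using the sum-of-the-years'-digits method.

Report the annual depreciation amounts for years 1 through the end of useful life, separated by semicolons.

$16,704; $13,920; $11,136; $8,352; $5,568; $2,784

Depreciable base = $64,364 − $5,900 = $58,464.
Sum of the years' digits = 6+5+4+3+2+1 = 21.
Year 1: $58,464 × 6/21 = $16,704. Book value $47,660.
Year 2: $58,464 × 5/21 = $13,920. Book value $33,740.
Year 3: $58,464 × 4/21 = $11,136. Book value $22,604.
Year 4: $58,464 × 3/21 = $8,352. Book value $14,252.
Year 5: $58,464 × 2/21 = $5,568. Book value $8,684.
Year 6: $58,464 × 1/21 = $2,784. Book value $5,900.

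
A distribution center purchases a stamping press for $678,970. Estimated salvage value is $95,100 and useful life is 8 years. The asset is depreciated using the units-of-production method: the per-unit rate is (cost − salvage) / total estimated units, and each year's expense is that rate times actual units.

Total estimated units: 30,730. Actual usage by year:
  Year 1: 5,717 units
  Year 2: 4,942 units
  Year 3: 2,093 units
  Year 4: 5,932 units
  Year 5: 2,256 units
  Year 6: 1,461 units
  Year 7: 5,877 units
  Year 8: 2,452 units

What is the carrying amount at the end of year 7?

Depreciable base = $678,970 − $95,100 = $583,870.
Rate = $583,870 / 30,730 units = $19 per unit.
Year 1: 5,717 × $19 = $108,623. Book value $570,347.
Year 2: 4,942 × $19 = $93,898. Book value $476,449.
Year 3: 2,093 × $19 = $39,767. Book value $436,682.
Year 4: 5,932 × $19 = $112,708. Book value $323,974.
Year 5: 2,256 × $19 = $42,864. Book value $281,110.
Year 6: 1,461 × $19 = $27,759. Book value $253,351.
Year 7: 5,877 × $19 = $111,663. Book value $141,688.

$141,688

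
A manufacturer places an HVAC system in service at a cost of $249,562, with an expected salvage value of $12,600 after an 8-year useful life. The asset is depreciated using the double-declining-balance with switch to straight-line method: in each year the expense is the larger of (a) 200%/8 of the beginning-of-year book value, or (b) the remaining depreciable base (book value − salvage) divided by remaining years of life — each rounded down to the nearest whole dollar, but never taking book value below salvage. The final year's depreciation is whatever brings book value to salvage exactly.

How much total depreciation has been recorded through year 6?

$205,880

Depreciable base = $249,562 − $12,600 = $236,962.
Year 1: DB = ⌊$249,562 × 200%/8⌋ = $62,390; SL = ⌊$236,962/8⌋ = $29,620 → take DB $62,390. Book value $187,172.
Year 2: DB = ⌊$187,172 × 200%/8⌋ = $46,793; SL = ⌊$174,572/7⌋ = $24,938 → take DB $46,793. Book value $140,379.
Year 3: DB = ⌊$140,379 × 200%/8⌋ = $35,094; SL = ⌊$127,779/6⌋ = $21,296 → take DB $35,094. Book value $105,285.
Year 4: DB = ⌊$105,285 × 200%/8⌋ = $26,321; SL = ⌊$92,685/5⌋ = $18,537 → take DB $26,321. Book value $78,964.
Year 5: DB = ⌊$78,964 × 200%/8⌋ = $19,741; SL = ⌊$66,364/4⌋ = $16,591 → take DB $19,741. Book value $59,223.
Year 6: DB = ⌊$59,223 × 200%/8⌋ = $14,805; SL = ⌊$46,623/3⌋ = $15,541 → take SL $15,541. Book value $43,682.
Accumulated through year 6 = $249,562 − $43,682 = $205,880.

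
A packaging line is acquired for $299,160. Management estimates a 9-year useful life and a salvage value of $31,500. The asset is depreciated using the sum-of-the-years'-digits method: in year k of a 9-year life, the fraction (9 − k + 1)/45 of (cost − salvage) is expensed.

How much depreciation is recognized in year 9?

$5,948

Depreciable base = $299,160 − $31,500 = $267,660.
Sum of the years' digits = 9+8+7+6+5+4+3+2+1 = 45.
Year 1: $267,660 × 9/45 = $53,532. Book value $245,628.
Year 2: $267,660 × 8/45 = $47,584. Book value $198,044.
Year 3: $267,660 × 7/45 = $41,636. Book value $156,408.
Year 4: $267,660 × 6/45 = $35,688. Book value $120,720.
Year 5: $267,660 × 5/45 = $29,740. Book value $90,980.
Year 6: $267,660 × 4/45 = $23,792. Book value $67,188.
Year 7: $267,660 × 3/45 = $17,844. Book value $49,344.
Year 8: $267,660 × 2/45 = $11,896. Book value $37,448.
Year 9: $267,660 × 1/45 = $5,948. Book value $31,500.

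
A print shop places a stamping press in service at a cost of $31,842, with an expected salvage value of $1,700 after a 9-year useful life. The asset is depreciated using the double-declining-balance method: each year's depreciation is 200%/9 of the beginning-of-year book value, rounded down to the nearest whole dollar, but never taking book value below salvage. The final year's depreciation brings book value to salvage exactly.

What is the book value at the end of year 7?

Depreciable base = $31,842 − $1,700 = $30,142.
Year 1: ⌊$31,842 × 200%/9⌋ = $7,076. Book value $24,766.
Year 2: ⌊$24,766 × 200%/9⌋ = $5,503. Book value $19,263.
Year 3: ⌊$19,263 × 200%/9⌋ = $4,280. Book value $14,983.
Year 4: ⌊$14,983 × 200%/9⌋ = $3,329. Book value $11,654.
Year 5: ⌊$11,654 × 200%/9⌋ = $2,589. Book value $9,065.
Year 6: ⌊$9,065 × 200%/9⌋ = $2,014. Book value $7,051.
Year 7: ⌊$7,051 × 200%/9⌋ = $1,566. Book value $5,485.

$5,485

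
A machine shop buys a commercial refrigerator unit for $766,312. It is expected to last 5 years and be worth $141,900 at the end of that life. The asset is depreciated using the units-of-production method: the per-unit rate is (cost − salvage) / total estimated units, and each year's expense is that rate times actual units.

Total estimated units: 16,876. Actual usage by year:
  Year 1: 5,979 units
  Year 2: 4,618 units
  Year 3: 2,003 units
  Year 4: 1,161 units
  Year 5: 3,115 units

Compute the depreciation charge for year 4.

$42,957

Depreciable base = $766,312 − $141,900 = $624,412.
Rate = $624,412 / 16,876 units = $37 per unit.
Year 1: 5,979 × $37 = $221,223. Book value $545,089.
Year 2: 4,618 × $37 = $170,866. Book value $374,223.
Year 3: 2,003 × $37 = $74,111. Book value $300,112.
Year 4: 1,161 × $37 = $42,957. Book value $257,155.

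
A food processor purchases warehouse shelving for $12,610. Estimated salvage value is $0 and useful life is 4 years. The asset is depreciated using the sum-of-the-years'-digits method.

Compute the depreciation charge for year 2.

$3,783

Depreciable base = $12,610 − $0 = $12,610.
Sum of the years' digits = 4+3+2+1 = 10.
Year 1: $12,610 × 4/10 = $5,044. Book value $7,566.
Year 2: $12,610 × 3/10 = $3,783. Book value $3,783.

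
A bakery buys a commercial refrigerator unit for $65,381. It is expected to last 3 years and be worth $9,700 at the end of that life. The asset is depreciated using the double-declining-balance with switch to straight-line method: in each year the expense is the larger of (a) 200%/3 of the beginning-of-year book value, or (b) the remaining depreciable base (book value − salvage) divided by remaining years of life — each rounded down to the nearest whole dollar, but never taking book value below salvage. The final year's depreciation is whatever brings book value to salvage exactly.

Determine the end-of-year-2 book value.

$9,700

Depreciable base = $65,381 − $9,700 = $55,681.
Year 1: DB = ⌊$65,381 × 200%/3⌋ = $43,587; SL = ⌊$55,681/3⌋ = $18,560 → take DB $43,587. Book value $21,794.
Year 2: DB = ⌊$21,794 × 200%/3⌋ = $14,529; SL = ⌊$12,094/2⌋ = $6,047 → take DB $14,529, capped at $12,094. Book value $9,700.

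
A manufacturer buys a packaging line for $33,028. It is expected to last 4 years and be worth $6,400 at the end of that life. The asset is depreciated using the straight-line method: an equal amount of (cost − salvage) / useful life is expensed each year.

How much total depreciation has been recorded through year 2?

$13,314

Depreciable base = $33,028 − $6,400 = $26,628.
Annual expense = $26,628 / 4 = $6,657.
End of year 1: book value $26,371.
End of year 2: book value $19,714.
Accumulated through year 2 = $33,028 − $19,714 = $13,314.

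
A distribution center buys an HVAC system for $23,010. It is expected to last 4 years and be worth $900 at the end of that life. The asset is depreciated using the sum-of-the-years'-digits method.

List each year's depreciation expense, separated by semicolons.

$8,844; $6,633; $4,422; $2,211

Depreciable base = $23,010 − $900 = $22,110.
Sum of the years' digits = 4+3+2+1 = 10.
Year 1: $22,110 × 4/10 = $8,844. Book value $14,166.
Year 2: $22,110 × 3/10 = $6,633. Book value $7,533.
Year 3: $22,110 × 2/10 = $4,422. Book value $3,111.
Year 4: $22,110 × 1/10 = $2,211. Book value $900.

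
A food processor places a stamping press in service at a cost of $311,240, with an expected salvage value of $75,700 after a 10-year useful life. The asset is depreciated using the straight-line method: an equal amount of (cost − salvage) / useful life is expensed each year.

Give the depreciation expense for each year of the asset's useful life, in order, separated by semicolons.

$23,554; $23,554; $23,554; $23,554; $23,554; $23,554; $23,554; $23,554; $23,554; $23,554

Depreciable base = $311,240 − $75,700 = $235,540.
Annual expense = $235,540 / 10 = $23,554.
End of year 1: book value $287,686.
End of year 2: book value $264,132.
End of year 3: book value $240,578.
End of year 4: book value $217,024.
End of year 5: book value $193,470.
End of year 6: book value $169,916.
End of year 7: book value $146,362.
End of year 8: book value $122,808.
End of year 9: book value $99,254.
End of year 10: book value $75,700.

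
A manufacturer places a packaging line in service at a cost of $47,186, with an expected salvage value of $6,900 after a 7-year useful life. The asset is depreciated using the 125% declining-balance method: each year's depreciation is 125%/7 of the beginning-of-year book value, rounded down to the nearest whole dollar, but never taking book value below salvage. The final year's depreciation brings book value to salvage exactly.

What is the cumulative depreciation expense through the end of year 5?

Depreciable base = $47,186 − $6,900 = $40,286.
Year 1: ⌊$47,186 × 125%/7⌋ = $8,426. Book value $38,760.
Year 2: ⌊$38,760 × 125%/7⌋ = $6,921. Book value $31,839.
Year 3: ⌊$31,839 × 125%/7⌋ = $5,685. Book value $26,154.
Year 4: ⌊$26,154 × 125%/7⌋ = $4,670. Book value $21,484.
Year 5: ⌊$21,484 × 125%/7⌋ = $3,836. Book value $17,648.
Accumulated through year 5 = $47,186 − $17,648 = $29,538.

$29,538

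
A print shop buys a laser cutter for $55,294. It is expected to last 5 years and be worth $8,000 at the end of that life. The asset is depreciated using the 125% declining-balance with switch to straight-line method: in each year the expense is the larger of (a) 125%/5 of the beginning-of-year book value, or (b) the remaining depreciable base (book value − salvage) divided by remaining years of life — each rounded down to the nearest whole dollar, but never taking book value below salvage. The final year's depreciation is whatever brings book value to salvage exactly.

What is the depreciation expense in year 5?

$7,664

Depreciable base = $55,294 − $8,000 = $47,294.
Year 1: DB = ⌊$55,294 × 125%/5⌋ = $13,823; SL = ⌊$47,294/5⌋ = $9,458 → take DB $13,823. Book value $41,471.
Year 2: DB = ⌊$41,471 × 125%/5⌋ = $10,367; SL = ⌊$33,471/4⌋ = $8,367 → take DB $10,367. Book value $31,104.
Year 3: DB = ⌊$31,104 × 125%/5⌋ = $7,776; SL = ⌊$23,104/3⌋ = $7,701 → take DB $7,776. Book value $23,328.
Year 4: DB = ⌊$23,328 × 125%/5⌋ = $5,832; SL = ⌊$15,328/2⌋ = $7,664 → take SL $7,664. Book value $15,664.
Year 5 (final): $15,664 − $8,000 = $7,664. Book value $8,000.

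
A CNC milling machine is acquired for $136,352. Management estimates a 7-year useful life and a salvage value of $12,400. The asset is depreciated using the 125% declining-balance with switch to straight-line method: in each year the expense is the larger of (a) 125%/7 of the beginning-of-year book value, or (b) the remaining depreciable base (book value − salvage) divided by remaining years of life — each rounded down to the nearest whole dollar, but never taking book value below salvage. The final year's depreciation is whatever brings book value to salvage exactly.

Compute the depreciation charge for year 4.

Depreciable base = $136,352 − $12,400 = $123,952.
Year 1: DB = ⌊$136,352 × 125%/7⌋ = $24,348; SL = ⌊$123,952/7⌋ = $17,707 → take DB $24,348. Book value $112,004.
Year 2: DB = ⌊$112,004 × 125%/7⌋ = $20,000; SL = ⌊$99,604/6⌋ = $16,600 → take DB $20,000. Book value $92,004.
Year 3: DB = ⌊$92,004 × 125%/7⌋ = $16,429; SL = ⌊$79,604/5⌋ = $15,920 → take DB $16,429. Book value $75,575.
Year 4: DB = ⌊$75,575 × 125%/7⌋ = $13,495; SL = ⌊$63,175/4⌋ = $15,793 → take SL $15,793. Book value $59,782.

$15,793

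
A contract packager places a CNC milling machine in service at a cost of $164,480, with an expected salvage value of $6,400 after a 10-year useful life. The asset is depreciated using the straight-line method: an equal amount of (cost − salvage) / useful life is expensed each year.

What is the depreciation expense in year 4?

Depreciable base = $164,480 − $6,400 = $158,080.
Annual expense = $158,080 / 10 = $15,808.

$15,808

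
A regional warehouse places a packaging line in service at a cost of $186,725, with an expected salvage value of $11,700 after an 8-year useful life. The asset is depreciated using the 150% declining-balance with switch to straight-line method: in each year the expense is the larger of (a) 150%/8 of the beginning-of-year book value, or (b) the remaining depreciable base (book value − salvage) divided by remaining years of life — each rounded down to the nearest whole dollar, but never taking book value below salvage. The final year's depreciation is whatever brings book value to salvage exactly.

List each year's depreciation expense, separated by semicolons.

Depreciable base = $186,725 − $11,700 = $175,025.
Year 1: DB = ⌊$186,725 × 150%/8⌋ = $35,010; SL = ⌊$175,025/8⌋ = $21,878 → take DB $35,010. Book value $151,715.
Year 2: DB = ⌊$151,715 × 150%/8⌋ = $28,446; SL = ⌊$140,015/7⌋ = $20,002 → take DB $28,446. Book value $123,269.
Year 3: DB = ⌊$123,269 × 150%/8⌋ = $23,112; SL = ⌊$111,569/6⌋ = $18,594 → take DB $23,112. Book value $100,157.
Year 4: DB = ⌊$100,157 × 150%/8⌋ = $18,779; SL = ⌊$88,457/5⌋ = $17,691 → take DB $18,779. Book value $81,378.
Year 5: DB = ⌊$81,378 × 150%/8⌋ = $15,258; SL = ⌊$69,678/4⌋ = $17,419 → take SL $17,419. Book value $63,959.
Year 6: DB = ⌊$63,959 × 150%/8⌋ = $11,992; SL = ⌊$52,259/3⌋ = $17,419 → take SL $17,419. Book value $46,540.
Year 7: DB = ⌊$46,540 × 150%/8⌋ = $8,726; SL = ⌊$34,840/2⌋ = $17,420 → take SL $17,420. Book value $29,120.
Year 8 (final): $29,120 − $11,700 = $17,420. Book value $11,700.

$35,010; $28,446; $23,112; $18,779; $17,419; $17,419; $17,420; $17,420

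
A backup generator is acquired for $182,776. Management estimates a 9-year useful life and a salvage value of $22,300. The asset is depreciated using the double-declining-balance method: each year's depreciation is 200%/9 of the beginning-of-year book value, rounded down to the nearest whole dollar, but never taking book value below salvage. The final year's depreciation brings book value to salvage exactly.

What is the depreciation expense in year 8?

$6,993

Depreciable base = $182,776 − $22,300 = $160,476.
Year 1: ⌊$182,776 × 200%/9⌋ = $40,616. Book value $142,160.
Year 2: ⌊$142,160 × 200%/9⌋ = $31,591. Book value $110,569.
Year 3: ⌊$110,569 × 200%/9⌋ = $24,570. Book value $85,999.
Year 4: ⌊$85,999 × 200%/9⌋ = $19,110. Book value $66,889.
Year 5: ⌊$66,889 × 200%/9⌋ = $14,864. Book value $52,025.
Year 6: ⌊$52,025 × 200%/9⌋ = $11,561. Book value $40,464.
Year 7: ⌊$40,464 × 200%/9⌋ = $8,992. Book value $31,472.
Year 8: ⌊$31,472 × 200%/9⌋ = $6,993. Book value $24,479.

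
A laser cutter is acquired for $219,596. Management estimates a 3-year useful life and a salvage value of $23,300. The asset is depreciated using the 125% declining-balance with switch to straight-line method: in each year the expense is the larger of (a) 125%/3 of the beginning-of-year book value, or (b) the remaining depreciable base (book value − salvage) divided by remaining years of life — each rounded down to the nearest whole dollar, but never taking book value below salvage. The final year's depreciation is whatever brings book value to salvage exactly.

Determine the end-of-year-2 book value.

Depreciable base = $219,596 − $23,300 = $196,296.
Year 1: DB = ⌊$219,596 × 125%/3⌋ = $91,498; SL = ⌊$196,296/3⌋ = $65,432 → take DB $91,498. Book value $128,098.
Year 2: DB = ⌊$128,098 × 125%/3⌋ = $53,374; SL = ⌊$104,798/2⌋ = $52,399 → take DB $53,374. Book value $74,724.

$74,724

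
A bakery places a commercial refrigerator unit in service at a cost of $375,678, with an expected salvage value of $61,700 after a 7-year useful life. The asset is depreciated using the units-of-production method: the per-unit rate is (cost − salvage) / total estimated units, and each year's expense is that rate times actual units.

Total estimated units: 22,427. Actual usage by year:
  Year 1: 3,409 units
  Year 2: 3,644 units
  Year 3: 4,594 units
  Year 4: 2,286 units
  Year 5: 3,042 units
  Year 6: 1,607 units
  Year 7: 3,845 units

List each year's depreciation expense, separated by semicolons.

Depreciable base = $375,678 − $61,700 = $313,978.
Rate = $313,978 / 22,427 units = $14 per unit.
Year 1: 3,409 × $14 = $47,726. Book value $327,952.
Year 2: 3,644 × $14 = $51,016. Book value $276,936.
Year 3: 4,594 × $14 = $64,316. Book value $212,620.
Year 4: 2,286 × $14 = $32,004. Book value $180,616.
Year 5: 3,042 × $14 = $42,588. Book value $138,028.
Year 6: 1,607 × $14 = $22,498. Book value $115,530.
Year 7: 3,845 × $14 = $53,830. Book value $61,700.

$47,726; $51,016; $64,316; $32,004; $42,588; $22,498; $53,830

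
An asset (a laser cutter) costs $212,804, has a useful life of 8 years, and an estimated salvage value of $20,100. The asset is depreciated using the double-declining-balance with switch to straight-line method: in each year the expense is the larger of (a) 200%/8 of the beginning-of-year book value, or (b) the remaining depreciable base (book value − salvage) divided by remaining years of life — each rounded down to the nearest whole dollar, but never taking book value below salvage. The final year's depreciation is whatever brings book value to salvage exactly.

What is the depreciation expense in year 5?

$16,833

Depreciable base = $212,804 − $20,100 = $192,704.
Year 1: DB = ⌊$212,804 × 200%/8⌋ = $53,201; SL = ⌊$192,704/8⌋ = $24,088 → take DB $53,201. Book value $159,603.
Year 2: DB = ⌊$159,603 × 200%/8⌋ = $39,900; SL = ⌊$139,503/7⌋ = $19,929 → take DB $39,900. Book value $119,703.
Year 3: DB = ⌊$119,703 × 200%/8⌋ = $29,925; SL = ⌊$99,603/6⌋ = $16,600 → take DB $29,925. Book value $89,778.
Year 4: DB = ⌊$89,778 × 200%/8⌋ = $22,444; SL = ⌊$69,678/5⌋ = $13,935 → take DB $22,444. Book value $67,334.
Year 5: DB = ⌊$67,334 × 200%/8⌋ = $16,833; SL = ⌊$47,234/4⌋ = $11,808 → take DB $16,833. Book value $50,501.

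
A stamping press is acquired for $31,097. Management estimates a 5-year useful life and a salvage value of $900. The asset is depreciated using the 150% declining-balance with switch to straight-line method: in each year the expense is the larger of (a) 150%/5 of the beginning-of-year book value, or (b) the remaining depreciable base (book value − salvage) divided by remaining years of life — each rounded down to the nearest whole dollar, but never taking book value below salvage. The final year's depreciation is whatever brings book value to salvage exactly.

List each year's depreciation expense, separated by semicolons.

Depreciable base = $31,097 − $900 = $30,197.
Year 1: DB = ⌊$31,097 × 150%/5⌋ = $9,329; SL = ⌊$30,197/5⌋ = $6,039 → take DB $9,329. Book value $21,768.
Year 2: DB = ⌊$21,768 × 150%/5⌋ = $6,530; SL = ⌊$20,868/4⌋ = $5,217 → take DB $6,530. Book value $15,238.
Year 3: DB = ⌊$15,238 × 150%/5⌋ = $4,571; SL = ⌊$14,338/3⌋ = $4,779 → take SL $4,779. Book value $10,459.
Year 4: DB = ⌊$10,459 × 150%/5⌋ = $3,137; SL = ⌊$9,559/2⌋ = $4,779 → take SL $4,779. Book value $5,680.
Year 5 (final): $5,680 − $900 = $4,780. Book value $900.

$9,329; $6,530; $4,779; $4,779; $4,780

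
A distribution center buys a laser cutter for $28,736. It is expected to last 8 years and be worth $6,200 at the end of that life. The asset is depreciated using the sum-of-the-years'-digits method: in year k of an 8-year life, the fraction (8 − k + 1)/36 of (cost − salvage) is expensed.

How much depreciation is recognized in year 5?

Depreciable base = $28,736 − $6,200 = $22,536.
Sum of the years' digits = 8+7+6+5+4+3+2+1 = 36.
Year 1: $22,536 × 8/36 = $5,008. Book value $23,728.
Year 2: $22,536 × 7/36 = $4,382. Book value $19,346.
Year 3: $22,536 × 6/36 = $3,756. Book value $15,590.
Year 4: $22,536 × 5/36 = $3,130. Book value $12,460.
Year 5: $22,536 × 4/36 = $2,504. Book value $9,956.

$2,504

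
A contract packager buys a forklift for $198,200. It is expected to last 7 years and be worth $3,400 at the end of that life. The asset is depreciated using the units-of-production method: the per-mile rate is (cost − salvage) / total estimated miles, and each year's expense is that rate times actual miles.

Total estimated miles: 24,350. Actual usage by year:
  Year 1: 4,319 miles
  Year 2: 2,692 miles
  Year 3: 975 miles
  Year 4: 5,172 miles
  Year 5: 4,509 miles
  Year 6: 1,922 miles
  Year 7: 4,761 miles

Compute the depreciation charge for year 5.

Depreciable base = $198,200 − $3,400 = $194,800.
Rate = $194,800 / 24,350 miles = $8 per mile.
Year 1: 4,319 × $8 = $34,552. Book value $163,648.
Year 2: 2,692 × $8 = $21,536. Book value $142,112.
Year 3: 975 × $8 = $7,800. Book value $134,312.
Year 4: 5,172 × $8 = $41,376. Book value $92,936.
Year 5: 4,509 × $8 = $36,072. Book value $56,864.

$36,072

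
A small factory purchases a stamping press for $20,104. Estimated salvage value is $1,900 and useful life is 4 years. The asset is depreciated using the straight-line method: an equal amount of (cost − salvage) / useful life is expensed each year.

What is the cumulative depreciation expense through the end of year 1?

Depreciable base = $20,104 − $1,900 = $18,204.
Annual expense = $18,204 / 4 = $4,551.
End of year 1: book value $15,553.
Accumulated through year 1 = $20,104 − $15,553 = $4,551.

$4,551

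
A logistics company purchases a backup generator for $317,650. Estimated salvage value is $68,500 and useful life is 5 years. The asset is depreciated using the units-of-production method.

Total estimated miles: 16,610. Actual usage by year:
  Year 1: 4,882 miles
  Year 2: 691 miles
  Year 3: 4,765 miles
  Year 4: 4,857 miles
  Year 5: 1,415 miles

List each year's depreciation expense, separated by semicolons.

Depreciable base = $317,650 − $68,500 = $249,150.
Rate = $249,150 / 16,610 miles = $15 per mile.
Year 1: 4,882 × $15 = $73,230. Book value $244,420.
Year 2: 691 × $15 = $10,365. Book value $234,055.
Year 3: 4,765 × $15 = $71,475. Book value $162,580.
Year 4: 4,857 × $15 = $72,855. Book value $89,725.
Year 5: 1,415 × $15 = $21,225. Book value $68,500.

$73,230; $10,365; $71,475; $72,855; $21,225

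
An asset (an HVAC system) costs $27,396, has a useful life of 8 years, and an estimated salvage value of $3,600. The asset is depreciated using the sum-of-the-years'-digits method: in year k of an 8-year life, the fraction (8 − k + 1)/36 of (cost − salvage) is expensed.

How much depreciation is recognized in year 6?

$1,983

Depreciable base = $27,396 − $3,600 = $23,796.
Sum of the years' digits = 8+7+6+5+4+3+2+1 = 36.
Year 1: $23,796 × 8/36 = $5,288. Book value $22,108.
Year 2: $23,796 × 7/36 = $4,627. Book value $17,481.
Year 3: $23,796 × 6/36 = $3,966. Book value $13,515.
Year 4: $23,796 × 5/36 = $3,305. Book value $10,210.
Year 5: $23,796 × 4/36 = $2,644. Book value $7,566.
Year 6: $23,796 × 3/36 = $1,983. Book value $5,583.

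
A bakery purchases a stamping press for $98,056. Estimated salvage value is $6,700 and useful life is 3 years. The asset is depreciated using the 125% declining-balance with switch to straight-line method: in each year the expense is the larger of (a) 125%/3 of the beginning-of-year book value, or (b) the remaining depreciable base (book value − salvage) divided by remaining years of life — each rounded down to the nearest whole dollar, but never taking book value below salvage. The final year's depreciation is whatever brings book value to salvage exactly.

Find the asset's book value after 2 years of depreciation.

$31,950

Depreciable base = $98,056 − $6,700 = $91,356.
Year 1: DB = ⌊$98,056 × 125%/3⌋ = $40,856; SL = ⌊$91,356/3⌋ = $30,452 → take DB $40,856. Book value $57,200.
Year 2: DB = ⌊$57,200 × 125%/3⌋ = $23,833; SL = ⌊$50,500/2⌋ = $25,250 → take SL $25,250. Book value $31,950.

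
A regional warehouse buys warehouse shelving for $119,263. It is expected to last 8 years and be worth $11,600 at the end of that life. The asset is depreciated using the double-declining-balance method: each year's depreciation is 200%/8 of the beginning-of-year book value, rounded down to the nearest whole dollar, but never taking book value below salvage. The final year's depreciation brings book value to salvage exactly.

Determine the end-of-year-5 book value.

Depreciable base = $119,263 − $11,600 = $107,663.
Year 1: ⌊$119,263 × 200%/8⌋ = $29,815. Book value $89,448.
Year 2: ⌊$89,448 × 200%/8⌋ = $22,362. Book value $67,086.
Year 3: ⌊$67,086 × 200%/8⌋ = $16,771. Book value $50,315.
Year 4: ⌊$50,315 × 200%/8⌋ = $12,578. Book value $37,737.
Year 5: ⌊$37,737 × 200%/8⌋ = $9,434. Book value $28,303.

$28,303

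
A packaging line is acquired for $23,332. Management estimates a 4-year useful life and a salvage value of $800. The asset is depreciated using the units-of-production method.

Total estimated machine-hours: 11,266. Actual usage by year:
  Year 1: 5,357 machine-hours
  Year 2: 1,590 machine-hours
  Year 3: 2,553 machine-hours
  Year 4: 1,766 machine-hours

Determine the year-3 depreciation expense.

Depreciable base = $23,332 − $800 = $22,532.
Rate = $22,532 / 11,266 machine-hours = $2 per machine-hour.
Year 1: 5,357 × $2 = $10,714. Book value $12,618.
Year 2: 1,590 × $2 = $3,180. Book value $9,438.
Year 3: 2,553 × $2 = $5,106. Book value $4,332.

$5,106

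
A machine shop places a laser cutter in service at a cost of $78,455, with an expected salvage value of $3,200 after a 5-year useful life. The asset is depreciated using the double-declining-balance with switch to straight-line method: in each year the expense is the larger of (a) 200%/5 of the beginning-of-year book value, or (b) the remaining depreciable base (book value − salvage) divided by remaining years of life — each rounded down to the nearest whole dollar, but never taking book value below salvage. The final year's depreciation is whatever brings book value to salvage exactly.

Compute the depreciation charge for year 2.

Depreciable base = $78,455 − $3,200 = $75,255.
Year 1: DB = ⌊$78,455 × 200%/5⌋ = $31,382; SL = ⌊$75,255/5⌋ = $15,051 → take DB $31,382. Book value $47,073.
Year 2: DB = ⌊$47,073 × 200%/5⌋ = $18,829; SL = ⌊$43,873/4⌋ = $10,968 → take DB $18,829. Book value $28,244.

$18,829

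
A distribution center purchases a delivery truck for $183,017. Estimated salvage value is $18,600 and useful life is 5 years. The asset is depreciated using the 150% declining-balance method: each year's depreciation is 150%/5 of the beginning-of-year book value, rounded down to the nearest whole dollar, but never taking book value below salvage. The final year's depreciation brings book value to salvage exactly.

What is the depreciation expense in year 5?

$25,344

Depreciable base = $183,017 − $18,600 = $164,417.
Year 1: ⌊$183,017 × 150%/5⌋ = $54,905. Book value $128,112.
Year 2: ⌊$128,112 × 150%/5⌋ = $38,433. Book value $89,679.
Year 3: ⌊$89,679 × 150%/5⌋ = $26,903. Book value $62,776.
Year 4: ⌊$62,776 × 150%/5⌋ = $18,832. Book value $43,944.
Year 5 (final): $43,944 − $18,600 = $25,344. Book value $18,600.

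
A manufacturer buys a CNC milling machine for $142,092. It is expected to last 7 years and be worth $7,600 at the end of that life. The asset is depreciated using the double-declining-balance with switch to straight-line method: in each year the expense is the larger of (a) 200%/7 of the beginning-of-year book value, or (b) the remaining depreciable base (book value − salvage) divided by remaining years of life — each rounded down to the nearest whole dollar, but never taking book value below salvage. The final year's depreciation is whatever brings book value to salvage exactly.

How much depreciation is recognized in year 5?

Depreciable base = $142,092 − $7,600 = $134,492.
Year 1: DB = ⌊$142,092 × 200%/7⌋ = $40,597; SL = ⌊$134,492/7⌋ = $19,213 → take DB $40,597. Book value $101,495.
Year 2: DB = ⌊$101,495 × 200%/7⌋ = $28,998; SL = ⌊$93,895/6⌋ = $15,649 → take DB $28,998. Book value $72,497.
Year 3: DB = ⌊$72,497 × 200%/7⌋ = $20,713; SL = ⌊$64,897/5⌋ = $12,979 → take DB $20,713. Book value $51,784.
Year 4: DB = ⌊$51,784 × 200%/7⌋ = $14,795; SL = ⌊$44,184/4⌋ = $11,046 → take DB $14,795. Book value $36,989.
Year 5: DB = ⌊$36,989 × 200%/7⌋ = $10,568; SL = ⌊$29,389/3⌋ = $9,796 → take DB $10,568. Book value $26,421.

$10,568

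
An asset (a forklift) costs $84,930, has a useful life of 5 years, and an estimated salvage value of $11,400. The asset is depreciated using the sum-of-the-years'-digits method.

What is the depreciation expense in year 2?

$19,608

Depreciable base = $84,930 − $11,400 = $73,530.
Sum of the years' digits = 5+4+3+2+1 = 15.
Year 1: $73,530 × 5/15 = $24,510. Book value $60,420.
Year 2: $73,530 × 4/15 = $19,608. Book value $40,812.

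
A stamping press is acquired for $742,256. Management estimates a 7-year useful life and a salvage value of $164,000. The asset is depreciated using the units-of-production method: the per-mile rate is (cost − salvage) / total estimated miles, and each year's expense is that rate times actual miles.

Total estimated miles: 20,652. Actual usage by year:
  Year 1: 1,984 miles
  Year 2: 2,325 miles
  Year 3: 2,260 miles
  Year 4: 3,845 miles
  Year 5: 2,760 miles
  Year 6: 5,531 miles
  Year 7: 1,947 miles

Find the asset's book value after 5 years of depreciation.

$373,384

Depreciable base = $742,256 − $164,000 = $578,256.
Rate = $578,256 / 20,652 miles = $28 per mile.
Year 1: 1,984 × $28 = $55,552. Book value $686,704.
Year 2: 2,325 × $28 = $65,100. Book value $621,604.
Year 3: 2,260 × $28 = $63,280. Book value $558,324.
Year 4: 3,845 × $28 = $107,660. Book value $450,664.
Year 5: 2,760 × $28 = $77,280. Book value $373,384.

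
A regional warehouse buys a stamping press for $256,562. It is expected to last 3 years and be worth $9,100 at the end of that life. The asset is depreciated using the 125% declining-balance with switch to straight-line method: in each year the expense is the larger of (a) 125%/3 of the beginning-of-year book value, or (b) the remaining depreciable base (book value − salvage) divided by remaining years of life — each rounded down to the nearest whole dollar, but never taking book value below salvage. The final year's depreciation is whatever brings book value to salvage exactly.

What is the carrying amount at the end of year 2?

$79,381

Depreciable base = $256,562 − $9,100 = $247,462.
Year 1: DB = ⌊$256,562 × 125%/3⌋ = $106,900; SL = ⌊$247,462/3⌋ = $82,487 → take DB $106,900. Book value $149,662.
Year 2: DB = ⌊$149,662 × 125%/3⌋ = $62,359; SL = ⌊$140,562/2⌋ = $70,281 → take SL $70,281. Book value $79,381.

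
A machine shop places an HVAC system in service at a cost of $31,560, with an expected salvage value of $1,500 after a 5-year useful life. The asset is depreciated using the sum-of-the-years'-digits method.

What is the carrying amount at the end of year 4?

Depreciable base = $31,560 − $1,500 = $30,060.
Sum of the years' digits = 5+4+3+2+1 = 15.
Year 1: $30,060 × 5/15 = $10,020. Book value $21,540.
Year 2: $30,060 × 4/15 = $8,016. Book value $13,524.
Year 3: $30,060 × 3/15 = $6,012. Book value $7,512.
Year 4: $30,060 × 2/15 = $4,008. Book value $3,504.

$3,504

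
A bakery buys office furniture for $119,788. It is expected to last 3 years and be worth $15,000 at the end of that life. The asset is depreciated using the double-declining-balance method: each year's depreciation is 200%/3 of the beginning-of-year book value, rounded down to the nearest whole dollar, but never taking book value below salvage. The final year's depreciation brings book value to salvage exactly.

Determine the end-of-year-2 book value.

$15,000

Depreciable base = $119,788 − $15,000 = $104,788.
Year 1: ⌊$119,788 × 200%/3⌋ = $79,858. Book value $39,930.
Year 2: ⌊$39,930 × 200%/3⌋ = $26,620, capped at $24,930. Book value $15,000.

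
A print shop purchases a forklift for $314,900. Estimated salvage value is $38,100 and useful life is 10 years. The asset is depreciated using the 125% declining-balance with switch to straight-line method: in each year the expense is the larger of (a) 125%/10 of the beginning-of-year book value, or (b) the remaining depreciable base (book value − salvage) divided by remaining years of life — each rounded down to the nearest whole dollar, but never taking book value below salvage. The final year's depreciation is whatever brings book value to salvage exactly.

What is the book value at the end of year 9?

$62,515

Depreciable base = $314,900 − $38,100 = $276,800.
Year 1: DB = ⌊$314,900 × 125%/10⌋ = $39,362; SL = ⌊$276,800/10⌋ = $27,680 → take DB $39,362. Book value $275,538.
Year 2: DB = ⌊$275,538 × 125%/10⌋ = $34,442; SL = ⌊$237,438/9⌋ = $26,382 → take DB $34,442. Book value $241,096.
Year 3: DB = ⌊$241,096 × 125%/10⌋ = $30,137; SL = ⌊$202,996/8⌋ = $25,374 → take DB $30,137. Book value $210,959.
Year 4: DB = ⌊$210,959 × 125%/10⌋ = $26,369; SL = ⌊$172,859/7⌋ = $24,694 → take DB $26,369. Book value $184,590.
Year 5: DB = ⌊$184,590 × 125%/10⌋ = $23,073; SL = ⌊$146,490/6⌋ = $24,415 → take SL $24,415. Book value $160,175.
Year 6: DB = ⌊$160,175 × 125%/10⌋ = $20,021; SL = ⌊$122,075/5⌋ = $24,415 → take SL $24,415. Book value $135,760.
Year 7: DB = ⌊$135,760 × 125%/10⌋ = $16,970; SL = ⌊$97,660/4⌋ = $24,415 → take SL $24,415. Book value $111,345.
Year 8: DB = ⌊$111,345 × 125%/10⌋ = $13,918; SL = ⌊$73,245/3⌋ = $24,415 → take SL $24,415. Book value $86,930.
Year 9: DB = ⌊$86,930 × 125%/10⌋ = $10,866; SL = ⌊$48,830/2⌋ = $24,415 → take SL $24,415. Book value $62,515.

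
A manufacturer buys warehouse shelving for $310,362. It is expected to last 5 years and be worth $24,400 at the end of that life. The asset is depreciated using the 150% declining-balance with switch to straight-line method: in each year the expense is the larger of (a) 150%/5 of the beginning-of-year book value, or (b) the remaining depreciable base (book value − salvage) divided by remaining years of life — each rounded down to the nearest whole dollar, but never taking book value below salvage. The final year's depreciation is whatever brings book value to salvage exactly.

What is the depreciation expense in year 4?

Depreciable base = $310,362 − $24,400 = $285,962.
Year 1: DB = ⌊$310,362 × 150%/5⌋ = $93,108; SL = ⌊$285,962/5⌋ = $57,192 → take DB $93,108. Book value $217,254.
Year 2: DB = ⌊$217,254 × 150%/5⌋ = $65,176; SL = ⌊$192,854/4⌋ = $48,213 → take DB $65,176. Book value $152,078.
Year 3: DB = ⌊$152,078 × 150%/5⌋ = $45,623; SL = ⌊$127,678/3⌋ = $42,559 → take DB $45,623. Book value $106,455.
Year 4: DB = ⌊$106,455 × 150%/5⌋ = $31,936; SL = ⌊$82,055/2⌋ = $41,027 → take SL $41,027. Book value $65,428.

$41,027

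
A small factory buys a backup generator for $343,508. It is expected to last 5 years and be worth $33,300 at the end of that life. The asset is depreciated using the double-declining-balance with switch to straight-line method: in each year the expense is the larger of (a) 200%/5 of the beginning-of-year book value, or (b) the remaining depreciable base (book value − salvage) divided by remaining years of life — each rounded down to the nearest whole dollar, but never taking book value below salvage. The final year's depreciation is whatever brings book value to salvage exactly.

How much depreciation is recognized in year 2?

$82,442

Depreciable base = $343,508 − $33,300 = $310,208.
Year 1: DB = ⌊$343,508 × 200%/5⌋ = $137,403; SL = ⌊$310,208/5⌋ = $62,041 → take DB $137,403. Book value $206,105.
Year 2: DB = ⌊$206,105 × 200%/5⌋ = $82,442; SL = ⌊$172,805/4⌋ = $43,201 → take DB $82,442. Book value $123,663.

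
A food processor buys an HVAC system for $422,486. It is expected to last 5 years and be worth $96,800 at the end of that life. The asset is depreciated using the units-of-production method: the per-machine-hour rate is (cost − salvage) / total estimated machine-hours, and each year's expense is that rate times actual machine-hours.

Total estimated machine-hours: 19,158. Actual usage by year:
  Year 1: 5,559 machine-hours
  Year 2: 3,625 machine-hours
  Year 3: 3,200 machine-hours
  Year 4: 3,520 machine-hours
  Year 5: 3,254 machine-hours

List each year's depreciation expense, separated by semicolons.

Depreciable base = $422,486 − $96,800 = $325,686.
Rate = $325,686 / 19,158 machine-hours = $17 per machine-hour.
Year 1: 5,559 × $17 = $94,503. Book value $327,983.
Year 2: 3,625 × $17 = $61,625. Book value $266,358.
Year 3: 3,200 × $17 = $54,400. Book value $211,958.
Year 4: 3,520 × $17 = $59,840. Book value $152,118.
Year 5: 3,254 × $17 = $55,318. Book value $96,800.

$94,503; $61,625; $54,400; $59,840; $55,318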